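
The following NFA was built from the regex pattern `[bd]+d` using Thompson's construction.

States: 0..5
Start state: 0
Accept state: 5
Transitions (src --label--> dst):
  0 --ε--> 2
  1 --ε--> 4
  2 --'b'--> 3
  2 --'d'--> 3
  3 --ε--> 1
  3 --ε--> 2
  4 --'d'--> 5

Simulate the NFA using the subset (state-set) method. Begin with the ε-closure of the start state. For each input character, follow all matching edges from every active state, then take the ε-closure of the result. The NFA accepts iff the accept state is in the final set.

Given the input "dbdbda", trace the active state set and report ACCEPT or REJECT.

initial (ε-close {0}): {0,2}
'd' @ 1: {1,2,3,4}
'b' @ 2: {1,2,3,4}
'd' @ 3: {1,2,3,4,5}  (accept∈set)
'b' @ 4: {1,2,3,4}
'd' @ 5: {1,2,3,4,5}  (accept∈set)
'a' @ 6: {}  — no active states
final: {}; accept 5 not in set

Answer: REJECT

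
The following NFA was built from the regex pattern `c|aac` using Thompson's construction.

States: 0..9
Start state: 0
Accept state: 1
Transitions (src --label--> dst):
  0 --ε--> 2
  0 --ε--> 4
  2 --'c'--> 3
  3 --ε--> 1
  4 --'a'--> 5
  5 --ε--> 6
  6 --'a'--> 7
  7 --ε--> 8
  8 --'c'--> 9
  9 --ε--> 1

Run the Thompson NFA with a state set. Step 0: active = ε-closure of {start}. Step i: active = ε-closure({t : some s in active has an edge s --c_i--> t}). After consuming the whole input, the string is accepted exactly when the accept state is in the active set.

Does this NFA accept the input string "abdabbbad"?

initial (ε-close {0}): {0,2,4}
'a' @ 1: {5,6}
'b' @ 2: {}  — dead — no transitions
rest 'dabbbad' ignored (set empty)
final: {}; accept 1 not in set

Answer: REJECT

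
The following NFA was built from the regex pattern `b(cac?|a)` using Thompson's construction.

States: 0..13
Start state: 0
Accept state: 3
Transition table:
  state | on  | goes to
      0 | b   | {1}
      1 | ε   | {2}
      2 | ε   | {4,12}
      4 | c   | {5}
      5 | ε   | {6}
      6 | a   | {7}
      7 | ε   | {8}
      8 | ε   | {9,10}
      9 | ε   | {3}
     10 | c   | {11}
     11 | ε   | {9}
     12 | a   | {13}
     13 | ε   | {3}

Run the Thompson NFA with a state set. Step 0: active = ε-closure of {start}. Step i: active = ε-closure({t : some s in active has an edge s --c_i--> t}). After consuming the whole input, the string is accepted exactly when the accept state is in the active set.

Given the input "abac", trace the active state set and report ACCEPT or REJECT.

Answer: REJECT

Derivation:
start: ε-closure({0}) = {0}
'a' @ 1: {}  — state set empty
rest 'bac' ignored (set empty)
end set {} — state 3 not in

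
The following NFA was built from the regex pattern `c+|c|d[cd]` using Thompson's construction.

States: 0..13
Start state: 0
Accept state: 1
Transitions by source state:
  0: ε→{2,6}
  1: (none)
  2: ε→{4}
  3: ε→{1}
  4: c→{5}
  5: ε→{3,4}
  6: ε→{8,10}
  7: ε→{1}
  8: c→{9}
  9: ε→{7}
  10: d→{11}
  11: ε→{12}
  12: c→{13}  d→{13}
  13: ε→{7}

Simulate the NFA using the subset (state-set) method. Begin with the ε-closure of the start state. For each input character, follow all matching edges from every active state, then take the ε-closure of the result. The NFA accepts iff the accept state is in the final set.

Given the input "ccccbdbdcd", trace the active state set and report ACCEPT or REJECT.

S₀ = ε-closure({0}) = {0,2,4,6,8,10}
'c' @ 1: {1,3,4,5,7,9}  ✓accept
'c' @ 2: {1,3,4,5}  ✓accept
'c' @ 3: {1,3,4,5}  ✓accept
'c' @ 4: {1,3,4,5}  ✓accept
'b' @ 5: {}  — state set empty
rest 'dbdcd' ignored (set empty)
end set {} — state 1 not in

Answer: REJECT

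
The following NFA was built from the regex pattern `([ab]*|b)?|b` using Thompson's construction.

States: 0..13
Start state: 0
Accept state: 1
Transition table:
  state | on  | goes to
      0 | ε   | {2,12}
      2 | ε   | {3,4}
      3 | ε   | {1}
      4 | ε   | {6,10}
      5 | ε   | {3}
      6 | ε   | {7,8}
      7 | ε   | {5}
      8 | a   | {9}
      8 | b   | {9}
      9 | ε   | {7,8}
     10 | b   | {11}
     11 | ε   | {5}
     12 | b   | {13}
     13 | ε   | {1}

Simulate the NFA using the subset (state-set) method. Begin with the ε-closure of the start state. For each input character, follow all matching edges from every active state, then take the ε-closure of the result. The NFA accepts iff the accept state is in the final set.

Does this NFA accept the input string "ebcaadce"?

S₀ = ε-closure({0}) = {0,1,2,3,4,5,6,7,8,10,12}
'e' @ 1: {}  — state set empty
rest 'bcaadce' ignored (set empty)
end set {} — state 1 not in

Answer: REJECT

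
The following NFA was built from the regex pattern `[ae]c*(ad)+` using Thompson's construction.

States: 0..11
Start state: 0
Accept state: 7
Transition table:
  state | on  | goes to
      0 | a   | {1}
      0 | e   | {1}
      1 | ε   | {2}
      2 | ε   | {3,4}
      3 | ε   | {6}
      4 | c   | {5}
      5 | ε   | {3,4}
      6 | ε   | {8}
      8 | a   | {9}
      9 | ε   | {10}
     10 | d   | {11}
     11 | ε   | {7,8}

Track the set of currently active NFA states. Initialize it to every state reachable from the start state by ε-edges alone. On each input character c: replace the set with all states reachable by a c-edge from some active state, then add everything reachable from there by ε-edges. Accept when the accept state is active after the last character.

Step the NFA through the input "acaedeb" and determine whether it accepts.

Answer: REJECT

Trace:
initial (ε-close {0}): {0}
'a' @ 1: {1,2,3,4,6,8}
'c' @ 2: {3,4,5,6,8}
'a' @ 3: {9,10}
'e' @ 4: {}  — no active states
rest 'deb' ignored (set empty)
after full input: {}  (accept=7 not in)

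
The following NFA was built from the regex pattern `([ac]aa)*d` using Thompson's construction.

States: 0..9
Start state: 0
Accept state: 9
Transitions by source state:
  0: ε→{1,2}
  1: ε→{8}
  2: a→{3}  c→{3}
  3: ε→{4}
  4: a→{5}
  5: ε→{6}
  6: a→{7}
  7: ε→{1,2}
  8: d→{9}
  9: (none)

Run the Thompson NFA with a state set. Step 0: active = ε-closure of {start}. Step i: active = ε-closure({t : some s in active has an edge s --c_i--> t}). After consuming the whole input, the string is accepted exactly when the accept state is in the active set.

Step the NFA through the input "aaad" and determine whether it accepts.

Answer: ACCEPT

Derivation:
start: ε-closure({0}) = {0,1,2,8}
'a' @ 1: {3,4}
'a' @ 2: {5,6}
'a' @ 3: {1,2,7,8}
'd' @ 4: {9}  (accept∈set)
after full input: {9}  (accept=9 in)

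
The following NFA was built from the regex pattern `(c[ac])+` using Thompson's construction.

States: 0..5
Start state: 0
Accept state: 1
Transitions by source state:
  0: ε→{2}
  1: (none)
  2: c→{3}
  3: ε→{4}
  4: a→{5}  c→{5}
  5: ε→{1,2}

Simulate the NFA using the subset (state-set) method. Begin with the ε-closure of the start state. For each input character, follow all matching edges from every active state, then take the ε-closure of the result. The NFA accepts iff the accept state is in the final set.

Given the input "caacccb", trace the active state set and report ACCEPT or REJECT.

Answer: REJECT

Trace:
start: ε-closure({0}) = {0,2}
'c' @ 1: {3,4}
'a' @ 2: {1,2,5}  [accepting]
'a' @ 3: {}  — dead — no transitions
rest 'cccb' ignored (set empty)
end set {} — state 1 not in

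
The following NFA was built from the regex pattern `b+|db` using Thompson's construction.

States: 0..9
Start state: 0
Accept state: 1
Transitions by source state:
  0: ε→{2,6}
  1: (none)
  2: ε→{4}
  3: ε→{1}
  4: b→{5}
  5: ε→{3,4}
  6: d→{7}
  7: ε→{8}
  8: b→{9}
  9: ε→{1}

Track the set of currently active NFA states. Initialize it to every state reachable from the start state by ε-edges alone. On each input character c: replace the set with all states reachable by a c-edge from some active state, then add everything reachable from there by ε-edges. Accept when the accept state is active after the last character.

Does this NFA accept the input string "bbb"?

Answer: ACCEPT

Steps:
start: ε-closure({0}) = {0,2,4,6}
'b' @ 1: {1,3,4,5}  [accepting]
'b' @ 2: {1,3,4,5}  [accepting]
'b' @ 3: {1,3,4,5}  [accepting]
end set {1,3,4,5} — state 1 in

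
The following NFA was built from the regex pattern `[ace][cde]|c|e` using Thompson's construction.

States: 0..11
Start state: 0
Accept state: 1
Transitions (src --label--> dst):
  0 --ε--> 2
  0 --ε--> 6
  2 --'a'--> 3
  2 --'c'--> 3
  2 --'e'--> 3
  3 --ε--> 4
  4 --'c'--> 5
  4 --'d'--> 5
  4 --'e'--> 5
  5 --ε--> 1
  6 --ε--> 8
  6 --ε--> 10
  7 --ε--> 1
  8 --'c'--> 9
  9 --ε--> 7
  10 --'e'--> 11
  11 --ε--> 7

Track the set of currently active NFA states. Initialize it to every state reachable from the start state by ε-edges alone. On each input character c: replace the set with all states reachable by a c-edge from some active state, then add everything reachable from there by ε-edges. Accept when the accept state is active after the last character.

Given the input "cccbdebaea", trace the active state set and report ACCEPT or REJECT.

Answer: REJECT

Trace:
S₀ = ε-closure({0}) = {0,2,6,8,10}
'c' @ 1: {1,3,4,7,9}  ✓accept
'c' @ 2: {1,5}  ✓accept
'c' @ 3: {}  — dead — no transitions
rest 'bdebaea' ignored (set empty)
after full input: {}  (accept=1 not in)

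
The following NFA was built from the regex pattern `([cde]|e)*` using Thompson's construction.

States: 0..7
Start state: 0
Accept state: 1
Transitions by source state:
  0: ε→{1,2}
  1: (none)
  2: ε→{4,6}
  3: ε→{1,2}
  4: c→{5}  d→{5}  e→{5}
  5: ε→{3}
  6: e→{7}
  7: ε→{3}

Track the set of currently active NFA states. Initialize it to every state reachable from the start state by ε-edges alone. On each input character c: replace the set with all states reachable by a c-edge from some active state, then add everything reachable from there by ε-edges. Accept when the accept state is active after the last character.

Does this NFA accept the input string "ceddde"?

Answer: ACCEPT

Trace:
initial (ε-close {0}): {0,1,2,4,6}
'c' @ 1: {1,2,3,4,5,6}  [accepting]
'e' @ 2: {1,2,3,4,5,6,7}  [accepting]
'd' @ 3: {1,2,3,4,5,6}  [accepting]
'd' @ 4: {1,2,3,4,5,6}  [accepting]
'd' @ 5: {1,2,3,4,5,6}  [accepting]
'e' @ 6: {1,2,3,4,5,6,7}  [accepting]
end set {1,2,3,4,5,6,7} — state 1 in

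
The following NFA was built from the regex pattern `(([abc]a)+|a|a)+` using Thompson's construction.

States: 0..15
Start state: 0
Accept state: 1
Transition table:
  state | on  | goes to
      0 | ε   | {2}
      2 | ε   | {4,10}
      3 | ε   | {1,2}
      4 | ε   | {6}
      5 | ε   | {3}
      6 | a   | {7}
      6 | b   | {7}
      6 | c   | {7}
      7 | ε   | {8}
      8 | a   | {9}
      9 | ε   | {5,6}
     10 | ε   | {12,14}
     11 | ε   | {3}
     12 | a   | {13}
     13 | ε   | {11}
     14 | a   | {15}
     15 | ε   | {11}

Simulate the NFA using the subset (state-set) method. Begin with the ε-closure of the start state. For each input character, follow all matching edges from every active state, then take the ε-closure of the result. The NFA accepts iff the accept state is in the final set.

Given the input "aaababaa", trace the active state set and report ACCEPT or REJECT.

S₀ = ε-closure({0}) = {0,2,4,6,10,12,14}
'a' @ 1: {1,2,3,4,6,7,8,10,11,12,13,14,15}  (accept∈set)
'a' @ 2: {1,2,3,4,5,6,7,8,9,10,11,12,13,14,15}  (accept∈set)
'a' @ 3: {1,2,3,4,5,6,7,8,9,10,11,12,13,14,15}  (accept∈set)
'b' @ 4: {7,8}
'a' @ 5: {1,2,3,4,5,6,9,10,12,14}  (accept∈set)
'b' @ 6: {7,8}
'a' @ 7: {1,2,3,4,5,6,9,10,12,14}  (accept∈set)
'a' @ 8: {1,2,3,4,6,7,8,10,11,12,13,14,15}  (accept∈set)
final: {1,2,3,4,6,7,8,10,11,12,13,14,15}; accept 1 in set

Answer: ACCEPT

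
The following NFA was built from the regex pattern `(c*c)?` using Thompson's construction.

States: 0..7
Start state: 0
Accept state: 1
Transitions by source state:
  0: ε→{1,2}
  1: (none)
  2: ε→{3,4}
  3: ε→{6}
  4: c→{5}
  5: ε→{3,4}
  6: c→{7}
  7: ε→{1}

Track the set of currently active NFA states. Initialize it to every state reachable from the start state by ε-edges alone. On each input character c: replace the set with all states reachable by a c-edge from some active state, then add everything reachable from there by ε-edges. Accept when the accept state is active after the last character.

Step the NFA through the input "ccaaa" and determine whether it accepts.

start: ε-closure({0}) = {0,1,2,3,4,6}
'c' @ 1: {1,3,4,5,6,7}  ✓accept
'c' @ 2: {1,3,4,5,6,7}  ✓accept
'a' @ 3: {}  — state set empty
rest 'aa' ignored (set empty)
after full input: {}  (accept=1 not in)

Answer: REJECT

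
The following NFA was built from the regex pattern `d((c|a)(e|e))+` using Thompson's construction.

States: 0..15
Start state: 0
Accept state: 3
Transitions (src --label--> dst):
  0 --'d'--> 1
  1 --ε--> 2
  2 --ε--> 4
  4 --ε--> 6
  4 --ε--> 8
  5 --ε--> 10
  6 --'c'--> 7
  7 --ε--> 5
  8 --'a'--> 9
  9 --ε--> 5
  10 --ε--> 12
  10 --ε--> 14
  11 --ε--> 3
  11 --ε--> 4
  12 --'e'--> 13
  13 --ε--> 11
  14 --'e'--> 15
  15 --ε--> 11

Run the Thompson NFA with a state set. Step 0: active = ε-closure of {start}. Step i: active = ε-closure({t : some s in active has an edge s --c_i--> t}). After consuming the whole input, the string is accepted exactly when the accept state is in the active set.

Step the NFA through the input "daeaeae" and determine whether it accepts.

Answer: ACCEPT

Trace:
start: ε-closure({0}) = {0}
'd' @ 1: {1,2,4,6,8}
'a' @ 2: {5,9,10,12,14}
'e' @ 3: {3,4,6,8,11,13,15}  ✓accept
'a' @ 4: {5,9,10,12,14}
'e' @ 5: {3,4,6,8,11,13,15}  ✓accept
'a' @ 6: {5,9,10,12,14}
'e' @ 7: {3,4,6,8,11,13,15}  ✓accept
end set {3,4,6,8,11,13,15} — state 3 in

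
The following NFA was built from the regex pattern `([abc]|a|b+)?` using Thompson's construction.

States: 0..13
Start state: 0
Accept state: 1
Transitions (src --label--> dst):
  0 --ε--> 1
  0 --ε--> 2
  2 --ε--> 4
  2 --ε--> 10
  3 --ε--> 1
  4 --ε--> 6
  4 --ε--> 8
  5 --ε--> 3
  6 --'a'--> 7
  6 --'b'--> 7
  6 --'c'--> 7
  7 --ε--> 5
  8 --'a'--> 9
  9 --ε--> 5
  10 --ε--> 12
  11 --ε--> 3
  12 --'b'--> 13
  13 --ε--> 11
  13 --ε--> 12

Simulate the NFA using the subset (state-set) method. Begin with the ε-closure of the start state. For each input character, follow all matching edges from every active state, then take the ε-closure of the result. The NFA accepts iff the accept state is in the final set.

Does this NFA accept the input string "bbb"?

Answer: ACCEPT

Steps:
start: ε-closure({0}) = {0,1,2,4,6,8,10,12}
'b' @ 1: {1,3,5,7,11,12,13}  (accept∈set)
'b' @ 2: {1,3,11,12,13}  (accept∈set)
'b' @ 3: {1,3,11,12,13}  (accept∈set)
after full input: {1,3,11,12,13}  (accept=1 in)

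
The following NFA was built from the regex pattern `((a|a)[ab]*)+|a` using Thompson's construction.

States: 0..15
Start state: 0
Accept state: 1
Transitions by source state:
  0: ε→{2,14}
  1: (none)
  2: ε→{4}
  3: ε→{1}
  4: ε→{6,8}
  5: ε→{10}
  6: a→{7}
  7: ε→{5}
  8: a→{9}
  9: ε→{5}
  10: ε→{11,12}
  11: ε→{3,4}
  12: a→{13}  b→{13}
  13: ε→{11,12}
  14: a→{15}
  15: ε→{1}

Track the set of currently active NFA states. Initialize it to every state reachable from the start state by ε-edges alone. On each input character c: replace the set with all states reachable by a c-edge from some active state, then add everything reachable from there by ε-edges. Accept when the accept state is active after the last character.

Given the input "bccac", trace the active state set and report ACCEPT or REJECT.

S₀ = ε-closure({0}) = {0,2,4,6,8,14}
'b' @ 1: {}  — dead — no transitions
rest 'ccac' ignored (set empty)
after full input: {}  (accept=1 not in)

Answer: REJECT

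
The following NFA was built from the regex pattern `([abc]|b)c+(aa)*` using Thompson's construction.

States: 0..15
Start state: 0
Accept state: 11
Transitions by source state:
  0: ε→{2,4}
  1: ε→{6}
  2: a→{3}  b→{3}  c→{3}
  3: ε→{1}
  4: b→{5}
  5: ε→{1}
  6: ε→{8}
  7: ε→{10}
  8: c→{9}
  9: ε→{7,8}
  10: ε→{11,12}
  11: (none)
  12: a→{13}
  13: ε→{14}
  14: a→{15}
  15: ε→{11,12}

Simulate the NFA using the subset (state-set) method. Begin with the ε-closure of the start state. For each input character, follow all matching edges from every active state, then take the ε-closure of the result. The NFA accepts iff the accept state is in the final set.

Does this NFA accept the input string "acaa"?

Answer: ACCEPT

Derivation:
initial (ε-close {0}): {0,2,4}
'a' @ 1: {1,3,6,8}
'c' @ 2: {7,8,9,10,11,12}  [accepting]
'a' @ 3: {13,14}
'a' @ 4: {11,12,15}  [accepting]
final: {11,12,15}; accept 11 in set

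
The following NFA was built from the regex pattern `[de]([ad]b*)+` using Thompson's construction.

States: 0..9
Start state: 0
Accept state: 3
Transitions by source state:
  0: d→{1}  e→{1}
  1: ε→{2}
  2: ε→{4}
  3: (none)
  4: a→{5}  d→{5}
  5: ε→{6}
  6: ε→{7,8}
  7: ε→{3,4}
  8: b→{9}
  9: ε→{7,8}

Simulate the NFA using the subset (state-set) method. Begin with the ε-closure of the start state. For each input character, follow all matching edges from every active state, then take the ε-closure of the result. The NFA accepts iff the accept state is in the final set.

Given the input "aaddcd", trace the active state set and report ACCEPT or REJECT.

start: ε-closure({0}) = {0}
'a' @ 1: {}  — dead — no transitions
rest 'addcd' ignored (set empty)
after full input: {}  (accept=3 not in)

Answer: REJECT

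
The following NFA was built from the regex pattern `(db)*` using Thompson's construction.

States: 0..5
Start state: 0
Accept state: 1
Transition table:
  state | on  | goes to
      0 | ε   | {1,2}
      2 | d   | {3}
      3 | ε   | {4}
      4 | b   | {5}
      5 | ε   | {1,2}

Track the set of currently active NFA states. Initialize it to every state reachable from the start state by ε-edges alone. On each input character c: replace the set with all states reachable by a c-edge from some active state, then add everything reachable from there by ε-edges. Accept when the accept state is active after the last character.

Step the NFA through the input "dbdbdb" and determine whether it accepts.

Answer: ACCEPT

Steps:
initial (ε-close {0}): {0,1,2}
'd' @ 1: {3,4}
'b' @ 2: {1,2,5}  ✓accept
'd' @ 3: {3,4}
'b' @ 4: {1,2,5}  ✓accept
'd' @ 5: {3,4}
'b' @ 6: {1,2,5}  ✓accept
after full input: {1,2,5}  (accept=1 in)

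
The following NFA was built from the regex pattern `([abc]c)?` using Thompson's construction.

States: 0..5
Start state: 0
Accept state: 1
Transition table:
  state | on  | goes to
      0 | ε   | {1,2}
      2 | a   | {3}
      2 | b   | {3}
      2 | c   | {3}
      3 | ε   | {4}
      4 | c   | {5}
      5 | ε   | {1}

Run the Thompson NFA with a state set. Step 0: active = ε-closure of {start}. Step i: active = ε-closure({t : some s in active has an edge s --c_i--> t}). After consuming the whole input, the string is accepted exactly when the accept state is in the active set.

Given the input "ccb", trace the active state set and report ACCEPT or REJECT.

Answer: REJECT

Steps:
start: ε-closure({0}) = {0,1,2}
'c' @ 1: {3,4}
'c' @ 2: {1,5}  (accept∈set)
'b' @ 3: {}  — state set empty
end set {} — state 1 not in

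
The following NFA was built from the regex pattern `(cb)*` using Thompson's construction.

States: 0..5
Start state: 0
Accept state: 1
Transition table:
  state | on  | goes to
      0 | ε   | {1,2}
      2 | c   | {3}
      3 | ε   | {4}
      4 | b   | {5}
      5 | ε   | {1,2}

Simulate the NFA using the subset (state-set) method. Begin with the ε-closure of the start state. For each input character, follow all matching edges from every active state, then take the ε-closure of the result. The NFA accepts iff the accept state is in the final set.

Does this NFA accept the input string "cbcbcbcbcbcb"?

Answer: ACCEPT

Steps:
start: ε-closure({0}) = {0,1,2}
'c' @ 1: {3,4}
'b' @ 2: {1,2,5}  ✓accept
'c' @ 3: {3,4}
'b' @ 4: {1,2,5}  ✓accept
'c' @ 5: {3,4}
'b' @ 6: {1,2,5}  ✓accept
'c' @ 7: {3,4}
'b' @ 8: {1,2,5}  ✓accept
'c' @ 9: {3,4}
'b' @ 10: {1,2,5}  ✓accept
'c' @ 11: {3,4}
'b' @ 12: {1,2,5}  ✓accept
final: {1,2,5}; accept 1 in set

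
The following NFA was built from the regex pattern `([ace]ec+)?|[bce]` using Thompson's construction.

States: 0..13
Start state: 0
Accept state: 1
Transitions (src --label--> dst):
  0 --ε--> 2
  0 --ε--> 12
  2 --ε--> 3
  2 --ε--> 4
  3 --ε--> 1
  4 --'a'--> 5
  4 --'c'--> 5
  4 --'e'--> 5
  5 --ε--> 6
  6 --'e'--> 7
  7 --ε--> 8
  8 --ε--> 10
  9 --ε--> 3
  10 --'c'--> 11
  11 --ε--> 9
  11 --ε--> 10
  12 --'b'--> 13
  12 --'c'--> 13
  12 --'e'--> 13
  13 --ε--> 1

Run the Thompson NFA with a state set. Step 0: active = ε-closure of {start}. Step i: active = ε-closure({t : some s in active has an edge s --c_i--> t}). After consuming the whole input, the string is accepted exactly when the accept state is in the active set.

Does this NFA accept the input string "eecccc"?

initial (ε-close {0}): {0,1,2,3,4,12}
'e' @ 1: {1,5,6,13}  [accepting]
'e' @ 2: {7,8,10}
'c' @ 3: {1,3,9,10,11}  [accepting]
'c' @ 4: {1,3,9,10,11}  [accepting]
'c' @ 5: {1,3,9,10,11}  [accepting]
'c' @ 6: {1,3,9,10,11}  [accepting]
end set {1,3,9,10,11} — state 1 in

Answer: ACCEPT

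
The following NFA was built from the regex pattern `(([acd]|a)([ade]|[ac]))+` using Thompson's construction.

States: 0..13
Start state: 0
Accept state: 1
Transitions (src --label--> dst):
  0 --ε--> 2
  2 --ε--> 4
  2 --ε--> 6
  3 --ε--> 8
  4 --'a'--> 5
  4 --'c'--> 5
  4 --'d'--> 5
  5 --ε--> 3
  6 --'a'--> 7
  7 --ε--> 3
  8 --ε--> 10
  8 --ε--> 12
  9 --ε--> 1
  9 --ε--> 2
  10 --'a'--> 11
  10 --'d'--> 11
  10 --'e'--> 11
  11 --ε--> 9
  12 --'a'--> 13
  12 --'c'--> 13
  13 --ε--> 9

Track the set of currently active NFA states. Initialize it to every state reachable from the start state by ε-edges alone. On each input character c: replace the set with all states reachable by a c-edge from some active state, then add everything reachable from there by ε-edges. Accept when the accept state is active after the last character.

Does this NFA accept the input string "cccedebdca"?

Answer: REJECT

Trace:
S₀ = ε-closure({0}) = {0,2,4,6}
'c' @ 1: {3,5,8,10,12}
'c' @ 2: {1,2,4,6,9,13}  (accept∈set)
'c' @ 3: {3,5,8,10,12}
'e' @ 4: {1,2,4,6,9,11}  (accept∈set)
'd' @ 5: {3,5,8,10,12}
'e' @ 6: {1,2,4,6,9,11}  (accept∈set)
'b' @ 7: {}  — state set empty
rest 'dca' ignored (set empty)
after full input: {}  (accept=1 not in)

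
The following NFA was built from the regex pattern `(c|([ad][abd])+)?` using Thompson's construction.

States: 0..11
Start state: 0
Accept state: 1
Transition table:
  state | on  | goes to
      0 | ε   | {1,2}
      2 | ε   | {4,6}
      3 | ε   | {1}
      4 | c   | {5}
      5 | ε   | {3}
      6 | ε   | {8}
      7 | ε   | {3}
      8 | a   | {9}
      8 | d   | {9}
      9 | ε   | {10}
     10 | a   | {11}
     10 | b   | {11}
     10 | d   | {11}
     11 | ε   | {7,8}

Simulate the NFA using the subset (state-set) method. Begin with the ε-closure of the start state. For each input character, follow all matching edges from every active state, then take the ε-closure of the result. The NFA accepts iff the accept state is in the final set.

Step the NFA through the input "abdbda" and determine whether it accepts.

Answer: ACCEPT

Trace:
initial (ε-close {0}): {0,1,2,4,6,8}
'a' @ 1: {9,10}
'b' @ 2: {1,3,7,8,11}  ✓accept
'd' @ 3: {9,10}
'b' @ 4: {1,3,7,8,11}  ✓accept
'd' @ 5: {9,10}
'a' @ 6: {1,3,7,8,11}  ✓accept
end set {1,3,7,8,11} — state 1 in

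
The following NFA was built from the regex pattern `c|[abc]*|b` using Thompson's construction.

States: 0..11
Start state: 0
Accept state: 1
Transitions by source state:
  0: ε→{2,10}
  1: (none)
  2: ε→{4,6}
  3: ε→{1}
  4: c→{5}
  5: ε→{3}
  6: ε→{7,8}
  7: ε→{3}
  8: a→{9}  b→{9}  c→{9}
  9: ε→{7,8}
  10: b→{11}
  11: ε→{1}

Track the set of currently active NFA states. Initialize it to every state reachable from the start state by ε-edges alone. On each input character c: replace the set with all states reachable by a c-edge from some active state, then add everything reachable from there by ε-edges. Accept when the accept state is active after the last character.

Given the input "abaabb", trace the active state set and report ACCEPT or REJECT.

initial (ε-close {0}): {0,1,2,3,4,6,7,8,10}
'a' @ 1: {1,3,7,8,9}  (accept∈set)
'b' @ 2: {1,3,7,8,9}  (accept∈set)
'a' @ 3: {1,3,7,8,9}  (accept∈set)
'a' @ 4: {1,3,7,8,9}  (accept∈set)
'b' @ 5: {1,3,7,8,9}  (accept∈set)
'b' @ 6: {1,3,7,8,9}  (accept∈set)
final: {1,3,7,8,9}; accept 1 in set

Answer: ACCEPT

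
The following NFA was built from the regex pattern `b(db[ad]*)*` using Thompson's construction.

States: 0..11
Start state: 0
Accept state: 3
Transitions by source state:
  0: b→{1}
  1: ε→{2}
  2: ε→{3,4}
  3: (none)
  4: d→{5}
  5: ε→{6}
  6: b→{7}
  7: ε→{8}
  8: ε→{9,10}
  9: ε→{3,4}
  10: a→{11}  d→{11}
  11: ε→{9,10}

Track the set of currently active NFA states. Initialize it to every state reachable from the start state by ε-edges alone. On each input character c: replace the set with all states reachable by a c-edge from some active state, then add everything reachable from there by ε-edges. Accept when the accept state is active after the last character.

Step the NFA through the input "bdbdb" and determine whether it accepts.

Answer: ACCEPT

Trace:
initial (ε-close {0}): {0}
'b' @ 1: {1,2,3,4}  ✓accept
'd' @ 2: {5,6}
'b' @ 3: {3,4,7,8,9,10}  ✓accept
'd' @ 4: {3,4,5,6,9,10,11}  ✓accept
'b' @ 5: {3,4,7,8,9,10}  ✓accept
end set {3,4,7,8,9,10} — state 3 in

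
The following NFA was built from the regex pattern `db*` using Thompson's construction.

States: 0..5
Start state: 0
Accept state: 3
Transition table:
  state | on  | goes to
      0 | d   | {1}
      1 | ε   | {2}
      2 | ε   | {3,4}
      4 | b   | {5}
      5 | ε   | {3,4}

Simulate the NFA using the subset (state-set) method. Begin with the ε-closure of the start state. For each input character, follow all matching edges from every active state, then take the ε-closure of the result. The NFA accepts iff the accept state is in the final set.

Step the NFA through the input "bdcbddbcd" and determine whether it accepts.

Answer: REJECT

Trace:
start: ε-closure({0}) = {0}
'b' @ 1: {}  — dead — no transitions
rest 'dcbddbcd' ignored (set empty)
final: {}; accept 3 not in set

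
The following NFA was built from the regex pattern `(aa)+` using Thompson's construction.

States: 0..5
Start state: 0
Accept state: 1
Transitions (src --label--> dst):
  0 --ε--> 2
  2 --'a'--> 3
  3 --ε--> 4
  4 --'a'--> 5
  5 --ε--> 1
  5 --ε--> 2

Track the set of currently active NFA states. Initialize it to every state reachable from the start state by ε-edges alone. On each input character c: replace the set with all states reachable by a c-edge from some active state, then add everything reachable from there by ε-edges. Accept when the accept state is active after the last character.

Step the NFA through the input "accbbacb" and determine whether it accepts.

S₀ = ε-closure({0}) = {0,2}
'a' @ 1: {3,4}
'c' @ 2: {}  — no active states
rest 'cbbacb' ignored (set empty)
final: {}; accept 1 not in set

Answer: REJECT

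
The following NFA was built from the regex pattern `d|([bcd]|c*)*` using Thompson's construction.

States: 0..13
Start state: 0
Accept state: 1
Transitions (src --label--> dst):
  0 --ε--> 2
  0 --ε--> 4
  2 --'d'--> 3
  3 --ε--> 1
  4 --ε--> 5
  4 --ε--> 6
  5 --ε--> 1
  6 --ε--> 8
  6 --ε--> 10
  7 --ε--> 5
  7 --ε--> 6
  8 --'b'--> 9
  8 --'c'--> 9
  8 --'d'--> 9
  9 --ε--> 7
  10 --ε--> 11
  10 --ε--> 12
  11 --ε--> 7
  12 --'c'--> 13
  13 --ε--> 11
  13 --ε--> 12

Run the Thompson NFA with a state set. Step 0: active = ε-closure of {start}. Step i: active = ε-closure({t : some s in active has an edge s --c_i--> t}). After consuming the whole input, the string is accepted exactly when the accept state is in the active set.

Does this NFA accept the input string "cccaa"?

initial (ε-close {0}): {0,1,2,4,5,6,7,8,10,11,12}
'c' @ 1: {1,5,6,7,8,9,10,11,12,13}  [accepting]
'c' @ 2: {1,5,6,7,8,9,10,11,12,13}  [accepting]
'c' @ 3: {1,5,6,7,8,9,10,11,12,13}  [accepting]
'a' @ 4: {}  — state set empty
rest 'a' ignored (set empty)
final: {}; accept 1 not in set

Answer: REJECT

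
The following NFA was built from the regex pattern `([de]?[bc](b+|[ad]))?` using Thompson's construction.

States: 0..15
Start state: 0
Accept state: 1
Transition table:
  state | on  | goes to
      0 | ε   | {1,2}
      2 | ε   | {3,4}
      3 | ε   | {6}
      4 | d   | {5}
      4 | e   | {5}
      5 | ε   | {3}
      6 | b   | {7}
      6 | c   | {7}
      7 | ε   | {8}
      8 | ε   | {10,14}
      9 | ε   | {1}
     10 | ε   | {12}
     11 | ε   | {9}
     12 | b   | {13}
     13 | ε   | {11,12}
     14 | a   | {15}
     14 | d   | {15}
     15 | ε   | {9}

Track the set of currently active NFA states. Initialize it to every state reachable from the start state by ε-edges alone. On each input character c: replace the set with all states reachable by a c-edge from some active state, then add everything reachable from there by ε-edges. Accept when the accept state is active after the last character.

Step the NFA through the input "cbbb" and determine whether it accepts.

Answer: ACCEPT

Trace:
initial (ε-close {0}): {0,1,2,3,4,6}
'c' @ 1: {7,8,10,12,14}
'b' @ 2: {1,9,11,12,13}  (accept∈set)
'b' @ 3: {1,9,11,12,13}  (accept∈set)
'b' @ 4: {1,9,11,12,13}  (accept∈set)
final: {1,9,11,12,13}; accept 1 in set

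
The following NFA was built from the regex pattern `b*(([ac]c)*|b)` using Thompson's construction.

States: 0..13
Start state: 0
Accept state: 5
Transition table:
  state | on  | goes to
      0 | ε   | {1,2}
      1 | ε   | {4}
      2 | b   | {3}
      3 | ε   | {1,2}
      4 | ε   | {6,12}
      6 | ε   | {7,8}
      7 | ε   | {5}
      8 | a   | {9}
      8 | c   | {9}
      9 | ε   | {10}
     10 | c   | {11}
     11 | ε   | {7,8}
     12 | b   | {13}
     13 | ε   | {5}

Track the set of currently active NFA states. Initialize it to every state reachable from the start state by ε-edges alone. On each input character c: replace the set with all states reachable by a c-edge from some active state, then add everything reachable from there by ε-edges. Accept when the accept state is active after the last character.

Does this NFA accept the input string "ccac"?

S₀ = ε-closure({0}) = {0,1,2,4,5,6,7,8,12}
'c' @ 1: {9,10}
'c' @ 2: {5,7,8,11}  [accepting]
'a' @ 3: {9,10}
'c' @ 4: {5,7,8,11}  [accepting]
end set {5,7,8,11} — state 5 in

Answer: ACCEPT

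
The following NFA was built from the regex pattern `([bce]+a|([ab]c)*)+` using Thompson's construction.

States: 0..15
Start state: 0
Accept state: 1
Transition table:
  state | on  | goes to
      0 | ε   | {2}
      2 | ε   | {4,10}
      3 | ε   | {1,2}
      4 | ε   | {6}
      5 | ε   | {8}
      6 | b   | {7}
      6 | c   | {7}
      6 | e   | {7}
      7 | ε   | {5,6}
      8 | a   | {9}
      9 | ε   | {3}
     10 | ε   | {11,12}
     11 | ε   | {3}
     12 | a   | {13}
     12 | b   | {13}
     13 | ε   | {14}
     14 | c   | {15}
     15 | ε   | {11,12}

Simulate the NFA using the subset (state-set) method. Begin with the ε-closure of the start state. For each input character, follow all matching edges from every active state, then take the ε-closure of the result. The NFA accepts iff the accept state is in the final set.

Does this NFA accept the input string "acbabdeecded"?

S₀ = ε-closure({0}) = {0,1,2,3,4,6,10,11,12}
'a' @ 1: {13,14}
'c' @ 2: {1,2,3,4,6,10,11,12,15}  ✓accept
'b' @ 3: {5,6,7,8,13,14}
'a' @ 4: {1,2,3,4,6,9,10,11,12}  ✓accept
'b' @ 5: {5,6,7,8,13,14}
'd' @ 6: {}  — state set empty
rest 'eecded' ignored (set empty)
after full input: {}  (accept=1 not in)

Answer: REJECT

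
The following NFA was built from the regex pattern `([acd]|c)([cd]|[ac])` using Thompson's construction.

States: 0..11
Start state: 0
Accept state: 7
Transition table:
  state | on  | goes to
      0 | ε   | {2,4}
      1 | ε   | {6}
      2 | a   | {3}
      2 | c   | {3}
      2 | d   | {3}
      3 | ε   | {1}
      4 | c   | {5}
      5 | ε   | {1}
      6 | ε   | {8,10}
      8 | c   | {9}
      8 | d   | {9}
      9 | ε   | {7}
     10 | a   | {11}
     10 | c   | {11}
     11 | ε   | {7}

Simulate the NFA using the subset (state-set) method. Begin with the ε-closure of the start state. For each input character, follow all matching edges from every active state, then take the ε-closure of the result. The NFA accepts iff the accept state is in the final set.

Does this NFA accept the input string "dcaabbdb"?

initial (ε-close {0}): {0,2,4}
'd' @ 1: {1,3,6,8,10}
'c' @ 2: {7,9,11}  ✓accept
'a' @ 3: {}  — no active states
rest 'abbdb' ignored (set empty)
final: {}; accept 7 not in set

Answer: REJECT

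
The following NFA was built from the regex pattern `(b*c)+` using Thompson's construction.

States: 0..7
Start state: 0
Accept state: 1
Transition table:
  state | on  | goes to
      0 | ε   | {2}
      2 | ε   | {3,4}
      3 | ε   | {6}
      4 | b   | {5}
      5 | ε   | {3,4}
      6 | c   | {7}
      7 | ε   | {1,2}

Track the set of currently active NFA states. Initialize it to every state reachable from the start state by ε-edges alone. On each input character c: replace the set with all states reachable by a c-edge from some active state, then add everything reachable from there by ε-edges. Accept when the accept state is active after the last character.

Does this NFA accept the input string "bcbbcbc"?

S₀ = ε-closure({0}) = {0,2,3,4,6}
'b' @ 1: {3,4,5,6}
'c' @ 2: {1,2,3,4,6,7}  ✓accept
'b' @ 3: {3,4,5,6}
'b' @ 4: {3,4,5,6}
'c' @ 5: {1,2,3,4,6,7}  ✓accept
'b' @ 6: {3,4,5,6}
'c' @ 7: {1,2,3,4,6,7}  ✓accept
end set {1,2,3,4,6,7} — state 1 in

Answer: ACCEPT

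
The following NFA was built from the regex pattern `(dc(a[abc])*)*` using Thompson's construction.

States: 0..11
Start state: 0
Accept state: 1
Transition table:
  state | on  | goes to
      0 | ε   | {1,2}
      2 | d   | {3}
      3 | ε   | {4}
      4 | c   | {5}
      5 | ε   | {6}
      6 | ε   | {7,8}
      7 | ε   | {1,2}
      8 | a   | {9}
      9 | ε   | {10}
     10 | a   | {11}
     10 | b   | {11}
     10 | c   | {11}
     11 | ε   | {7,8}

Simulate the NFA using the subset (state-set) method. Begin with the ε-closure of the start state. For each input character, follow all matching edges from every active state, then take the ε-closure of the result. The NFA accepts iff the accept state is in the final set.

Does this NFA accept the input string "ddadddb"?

Answer: REJECT

Steps:
start: ε-closure({0}) = {0,1,2}
'd' @ 1: {3,4}
'd' @ 2: {}  — dead — no transitions
rest 'adddb' ignored (set empty)
end set {} — state 1 not in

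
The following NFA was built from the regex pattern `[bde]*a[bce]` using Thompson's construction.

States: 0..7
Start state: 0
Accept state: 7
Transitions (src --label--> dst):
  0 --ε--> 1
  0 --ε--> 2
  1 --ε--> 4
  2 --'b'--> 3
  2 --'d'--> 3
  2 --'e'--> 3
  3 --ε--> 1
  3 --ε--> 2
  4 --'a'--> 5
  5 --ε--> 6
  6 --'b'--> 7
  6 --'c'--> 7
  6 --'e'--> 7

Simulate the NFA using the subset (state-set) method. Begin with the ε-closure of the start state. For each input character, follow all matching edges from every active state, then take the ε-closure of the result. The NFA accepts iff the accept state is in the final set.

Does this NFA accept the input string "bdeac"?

Answer: ACCEPT

Derivation:
initial (ε-close {0}): {0,1,2,4}
'b' @ 1: {1,2,3,4}
'd' @ 2: {1,2,3,4}
'e' @ 3: {1,2,3,4}
'a' @ 4: {5,6}
'c' @ 5: {7}  (accept∈set)
final: {7}; accept 7 in set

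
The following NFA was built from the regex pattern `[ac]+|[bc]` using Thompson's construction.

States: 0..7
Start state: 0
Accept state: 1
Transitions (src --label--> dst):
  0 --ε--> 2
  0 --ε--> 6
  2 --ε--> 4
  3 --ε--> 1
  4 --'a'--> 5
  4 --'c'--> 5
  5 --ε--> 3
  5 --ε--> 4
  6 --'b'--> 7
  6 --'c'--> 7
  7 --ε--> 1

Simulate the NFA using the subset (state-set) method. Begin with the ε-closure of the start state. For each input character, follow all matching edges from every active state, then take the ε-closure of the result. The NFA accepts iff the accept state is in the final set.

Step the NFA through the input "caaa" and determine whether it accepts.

start: ε-closure({0}) = {0,2,4,6}
'c' @ 1: {1,3,4,5,7}  (accept∈set)
'a' @ 2: {1,3,4,5}  (accept∈set)
'a' @ 3: {1,3,4,5}  (accept∈set)
'a' @ 4: {1,3,4,5}  (accept∈set)
after full input: {1,3,4,5}  (accept=1 in)

Answer: ACCEPT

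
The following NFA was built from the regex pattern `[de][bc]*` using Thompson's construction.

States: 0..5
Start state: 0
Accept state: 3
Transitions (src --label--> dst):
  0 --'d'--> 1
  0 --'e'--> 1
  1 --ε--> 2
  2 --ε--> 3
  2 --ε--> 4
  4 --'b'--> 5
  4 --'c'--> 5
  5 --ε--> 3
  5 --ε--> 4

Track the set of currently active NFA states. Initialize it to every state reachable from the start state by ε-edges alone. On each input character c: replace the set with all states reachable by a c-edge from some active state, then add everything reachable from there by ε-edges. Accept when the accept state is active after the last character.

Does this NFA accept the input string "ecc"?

Answer: ACCEPT

Trace:
S₀ = ε-closure({0}) = {0}
'e' @ 1: {1,2,3,4}  [accepting]
'c' @ 2: {3,4,5}  [accepting]
'c' @ 3: {3,4,5}  [accepting]
after full input: {3,4,5}  (accept=3 in)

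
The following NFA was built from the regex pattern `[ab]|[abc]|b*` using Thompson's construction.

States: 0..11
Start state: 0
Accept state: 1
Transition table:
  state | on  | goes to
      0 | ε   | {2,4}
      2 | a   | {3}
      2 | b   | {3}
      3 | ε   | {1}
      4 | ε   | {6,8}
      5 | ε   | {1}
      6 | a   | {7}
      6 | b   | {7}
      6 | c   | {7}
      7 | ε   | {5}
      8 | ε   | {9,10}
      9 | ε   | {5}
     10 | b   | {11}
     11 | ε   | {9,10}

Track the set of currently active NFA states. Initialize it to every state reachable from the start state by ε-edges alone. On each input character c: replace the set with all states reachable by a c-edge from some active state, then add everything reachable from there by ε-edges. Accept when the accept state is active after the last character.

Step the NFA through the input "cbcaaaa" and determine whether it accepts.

S₀ = ε-closure({0}) = {0,1,2,4,5,6,8,9,10}
'c' @ 1: {1,5,7}  (accept∈set)
'b' @ 2: {}  — dead — no transitions
rest 'caaaa' ignored (set empty)
final: {}; accept 1 not in set

Answer: REJECT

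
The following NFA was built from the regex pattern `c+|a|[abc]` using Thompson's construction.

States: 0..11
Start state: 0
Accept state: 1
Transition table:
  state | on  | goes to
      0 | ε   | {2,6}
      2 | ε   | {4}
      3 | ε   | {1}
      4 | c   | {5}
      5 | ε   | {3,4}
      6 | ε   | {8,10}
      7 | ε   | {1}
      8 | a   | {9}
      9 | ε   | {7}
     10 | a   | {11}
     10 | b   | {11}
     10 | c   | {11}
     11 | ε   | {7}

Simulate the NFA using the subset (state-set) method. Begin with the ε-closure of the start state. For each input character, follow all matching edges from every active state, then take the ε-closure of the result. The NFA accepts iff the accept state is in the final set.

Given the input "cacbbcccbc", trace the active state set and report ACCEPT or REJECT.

S₀ = ε-closure({0}) = {0,2,4,6,8,10}
'c' @ 1: {1,3,4,5,7,11}  [accepting]
'a' @ 2: {}  — state set empty
rest 'cbbcccbc' ignored (set empty)
final: {}; accept 1 not in set

Answer: REJECT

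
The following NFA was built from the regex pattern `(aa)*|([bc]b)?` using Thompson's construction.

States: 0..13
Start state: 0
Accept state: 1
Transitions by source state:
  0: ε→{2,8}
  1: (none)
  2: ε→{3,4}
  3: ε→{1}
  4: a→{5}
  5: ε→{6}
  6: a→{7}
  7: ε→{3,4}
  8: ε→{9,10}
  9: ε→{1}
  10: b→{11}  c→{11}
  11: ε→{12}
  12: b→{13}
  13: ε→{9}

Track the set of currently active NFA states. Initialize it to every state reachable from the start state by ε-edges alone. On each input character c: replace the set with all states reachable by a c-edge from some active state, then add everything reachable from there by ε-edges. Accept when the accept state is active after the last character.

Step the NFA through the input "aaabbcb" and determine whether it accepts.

Answer: REJECT

Trace:
start: ε-closure({0}) = {0,1,2,3,4,8,9,10}
'a' @ 1: {5,6}
'a' @ 2: {1,3,4,7}  [accepting]
'a' @ 3: {5,6}
'b' @ 4: {}  — state set empty
rest 'bcb' ignored (set empty)
after full input: {}  (accept=1 not in)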